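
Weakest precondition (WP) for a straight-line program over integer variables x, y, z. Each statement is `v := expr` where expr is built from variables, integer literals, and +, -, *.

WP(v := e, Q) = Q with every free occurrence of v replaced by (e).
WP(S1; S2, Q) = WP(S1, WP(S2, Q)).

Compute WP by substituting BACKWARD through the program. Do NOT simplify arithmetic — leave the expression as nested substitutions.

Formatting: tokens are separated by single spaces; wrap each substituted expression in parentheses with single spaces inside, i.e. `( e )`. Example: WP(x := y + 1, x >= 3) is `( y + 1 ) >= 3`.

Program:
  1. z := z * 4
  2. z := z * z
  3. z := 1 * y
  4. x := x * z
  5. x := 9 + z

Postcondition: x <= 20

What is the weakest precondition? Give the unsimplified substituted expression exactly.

post: x <= 20
stmt 5: x := 9 + z  -- replace 1 occurrence(s) of x with (9 + z)
  => ( 9 + z ) <= 20
stmt 4: x := x * z  -- replace 0 occurrence(s) of x with (x * z)
  => ( 9 + z ) <= 20
stmt 3: z := 1 * y  -- replace 1 occurrence(s) of z with (1 * y)
  => ( 9 + ( 1 * y ) ) <= 20
stmt 2: z := z * z  -- replace 0 occurrence(s) of z with (z * z)
  => ( 9 + ( 1 * y ) ) <= 20
stmt 1: z := z * 4  -- replace 0 occurrence(s) of z with (z * 4)
  => ( 9 + ( 1 * y ) ) <= 20

Answer: ( 9 + ( 1 * y ) ) <= 20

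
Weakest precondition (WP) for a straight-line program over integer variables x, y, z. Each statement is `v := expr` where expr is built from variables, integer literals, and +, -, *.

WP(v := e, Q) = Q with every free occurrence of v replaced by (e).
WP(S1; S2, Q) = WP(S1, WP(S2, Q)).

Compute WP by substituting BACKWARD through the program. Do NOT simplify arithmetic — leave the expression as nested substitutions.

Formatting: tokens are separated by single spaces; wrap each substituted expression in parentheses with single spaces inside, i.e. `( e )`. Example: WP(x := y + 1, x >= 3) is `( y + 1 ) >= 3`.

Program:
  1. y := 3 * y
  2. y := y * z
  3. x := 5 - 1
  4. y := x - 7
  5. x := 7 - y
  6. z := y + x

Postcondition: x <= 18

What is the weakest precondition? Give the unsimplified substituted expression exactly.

Answer: ( 7 - ( ( 5 - 1 ) - 7 ) ) <= 18

Derivation:
post: x <= 18
stmt 6: z := y + x  -- replace 0 occurrence(s) of z with (y + x)
  => x <= 18
stmt 5: x := 7 - y  -- replace 1 occurrence(s) of x with (7 - y)
  => ( 7 - y ) <= 18
stmt 4: y := x - 7  -- replace 1 occurrence(s) of y with (x - 7)
  => ( 7 - ( x - 7 ) ) <= 18
stmt 3: x := 5 - 1  -- replace 1 occurrence(s) of x with (5 - 1)
  => ( 7 - ( ( 5 - 1 ) - 7 ) ) <= 18
stmt 2: y := y * z  -- replace 0 occurrence(s) of y with (y * z)
  => ( 7 - ( ( 5 - 1 ) - 7 ) ) <= 18
stmt 1: y := 3 * y  -- replace 0 occurrence(s) of y with (3 * y)
  => ( 7 - ( ( 5 - 1 ) - 7 ) ) <= 18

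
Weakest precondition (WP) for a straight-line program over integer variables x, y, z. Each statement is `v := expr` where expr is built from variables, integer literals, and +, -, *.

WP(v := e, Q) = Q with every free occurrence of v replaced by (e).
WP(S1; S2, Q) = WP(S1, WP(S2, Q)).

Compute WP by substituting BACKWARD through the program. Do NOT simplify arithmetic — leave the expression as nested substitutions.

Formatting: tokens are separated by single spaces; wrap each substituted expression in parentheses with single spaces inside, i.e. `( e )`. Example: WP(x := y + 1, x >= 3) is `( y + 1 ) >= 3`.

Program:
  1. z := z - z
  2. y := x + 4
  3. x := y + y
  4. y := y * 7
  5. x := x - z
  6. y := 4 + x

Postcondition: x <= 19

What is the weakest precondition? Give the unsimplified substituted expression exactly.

post: x <= 19
stmt 6: y := 4 + x  -- replace 0 occurrence(s) of y with (4 + x)
  => x <= 19
stmt 5: x := x - z  -- replace 1 occurrence(s) of x with (x - z)
  => ( x - z ) <= 19
stmt 4: y := y * 7  -- replace 0 occurrence(s) of y with (y * 7)
  => ( x - z ) <= 19
stmt 3: x := y + y  -- replace 1 occurrence(s) of x with (y + y)
  => ( ( y + y ) - z ) <= 19
stmt 2: y := x + 4  -- replace 2 occurrence(s) of y with (x + 4)
  => ( ( ( x + 4 ) + ( x + 4 ) ) - z ) <= 19
stmt 1: z := z - z  -- replace 1 occurrence(s) of z with (z - z)
  => ( ( ( x + 4 ) + ( x + 4 ) ) - ( z - z ) ) <= 19

Answer: ( ( ( x + 4 ) + ( x + 4 ) ) - ( z - z ) ) <= 19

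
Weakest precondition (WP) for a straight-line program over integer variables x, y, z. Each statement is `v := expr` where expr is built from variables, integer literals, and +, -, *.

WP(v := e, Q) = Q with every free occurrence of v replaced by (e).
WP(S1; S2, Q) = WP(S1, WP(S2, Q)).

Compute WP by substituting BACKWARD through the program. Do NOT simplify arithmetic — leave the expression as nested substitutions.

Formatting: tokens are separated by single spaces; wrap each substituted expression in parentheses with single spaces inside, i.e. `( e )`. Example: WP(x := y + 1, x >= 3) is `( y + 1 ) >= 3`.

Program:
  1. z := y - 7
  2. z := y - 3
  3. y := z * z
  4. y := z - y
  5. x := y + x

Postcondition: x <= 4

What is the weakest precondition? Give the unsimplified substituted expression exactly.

post: x <= 4
stmt 5: x := y + x  -- replace 1 occurrence(s) of x with (y + x)
  => ( y + x ) <= 4
stmt 4: y := z - y  -- replace 1 occurrence(s) of y with (z - y)
  => ( ( z - y ) + x ) <= 4
stmt 3: y := z * z  -- replace 1 occurrence(s) of y with (z * z)
  => ( ( z - ( z * z ) ) + x ) <= 4
stmt 2: z := y - 3  -- replace 3 occurrence(s) of z with (y - 3)
  => ( ( ( y - 3 ) - ( ( y - 3 ) * ( y - 3 ) ) ) + x ) <= 4
stmt 1: z := y - 7  -- replace 0 occurrence(s) of z with (y - 7)
  => ( ( ( y - 3 ) - ( ( y - 3 ) * ( y - 3 ) ) ) + x ) <= 4

Answer: ( ( ( y - 3 ) - ( ( y - 3 ) * ( y - 3 ) ) ) + x ) <= 4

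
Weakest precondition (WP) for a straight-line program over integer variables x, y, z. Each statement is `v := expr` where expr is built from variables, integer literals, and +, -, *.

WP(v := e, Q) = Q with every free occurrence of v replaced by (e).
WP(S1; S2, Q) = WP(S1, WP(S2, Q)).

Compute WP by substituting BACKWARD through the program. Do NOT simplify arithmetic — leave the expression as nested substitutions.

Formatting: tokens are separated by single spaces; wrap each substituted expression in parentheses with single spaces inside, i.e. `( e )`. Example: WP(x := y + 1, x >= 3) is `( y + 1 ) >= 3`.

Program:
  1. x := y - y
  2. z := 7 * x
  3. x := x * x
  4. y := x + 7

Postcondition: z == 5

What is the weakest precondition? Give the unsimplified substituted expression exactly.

post: z == 5
stmt 4: y := x + 7  -- replace 0 occurrence(s) of y with (x + 7)
  => z == 5
stmt 3: x := x * x  -- replace 0 occurrence(s) of x with (x * x)
  => z == 5
stmt 2: z := 7 * x  -- replace 1 occurrence(s) of z with (7 * x)
  => ( 7 * x ) == 5
stmt 1: x := y - y  -- replace 1 occurrence(s) of x with (y - y)
  => ( 7 * ( y - y ) ) == 5

Answer: ( 7 * ( y - y ) ) == 5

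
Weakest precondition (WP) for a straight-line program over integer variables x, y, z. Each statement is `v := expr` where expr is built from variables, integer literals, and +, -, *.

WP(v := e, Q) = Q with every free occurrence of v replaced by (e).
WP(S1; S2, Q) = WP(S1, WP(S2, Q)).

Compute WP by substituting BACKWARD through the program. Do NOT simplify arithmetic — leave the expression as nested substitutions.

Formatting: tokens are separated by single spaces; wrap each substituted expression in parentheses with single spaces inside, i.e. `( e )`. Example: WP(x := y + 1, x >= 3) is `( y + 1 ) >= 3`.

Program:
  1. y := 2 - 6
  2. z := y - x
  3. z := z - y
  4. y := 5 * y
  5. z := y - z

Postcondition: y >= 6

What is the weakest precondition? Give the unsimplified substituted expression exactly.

Answer: ( 5 * ( 2 - 6 ) ) >= 6

Derivation:
post: y >= 6
stmt 5: z := y - z  -- replace 0 occurrence(s) of z with (y - z)
  => y >= 6
stmt 4: y := 5 * y  -- replace 1 occurrence(s) of y with (5 * y)
  => ( 5 * y ) >= 6
stmt 3: z := z - y  -- replace 0 occurrence(s) of z with (z - y)
  => ( 5 * y ) >= 6
stmt 2: z := y - x  -- replace 0 occurrence(s) of z with (y - x)
  => ( 5 * y ) >= 6
stmt 1: y := 2 - 6  -- replace 1 occurrence(s) of y with (2 - 6)
  => ( 5 * ( 2 - 6 ) ) >= 6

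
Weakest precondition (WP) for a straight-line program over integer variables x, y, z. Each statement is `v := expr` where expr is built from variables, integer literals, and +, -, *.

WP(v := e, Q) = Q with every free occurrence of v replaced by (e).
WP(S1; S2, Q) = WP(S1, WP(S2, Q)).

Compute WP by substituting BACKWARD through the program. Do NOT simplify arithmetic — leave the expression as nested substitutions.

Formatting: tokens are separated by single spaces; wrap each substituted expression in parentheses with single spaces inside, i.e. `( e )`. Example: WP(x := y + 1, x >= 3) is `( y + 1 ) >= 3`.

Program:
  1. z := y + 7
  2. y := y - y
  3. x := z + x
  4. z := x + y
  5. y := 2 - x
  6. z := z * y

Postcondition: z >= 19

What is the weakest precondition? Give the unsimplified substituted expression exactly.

post: z >= 19
stmt 6: z := z * y  -- replace 1 occurrence(s) of z with (z * y)
  => ( z * y ) >= 19
stmt 5: y := 2 - x  -- replace 1 occurrence(s) of y with (2 - x)
  => ( z * ( 2 - x ) ) >= 19
stmt 4: z := x + y  -- replace 1 occurrence(s) of z with (x + y)
  => ( ( x + y ) * ( 2 - x ) ) >= 19
stmt 3: x := z + x  -- replace 2 occurrence(s) of x with (z + x)
  => ( ( ( z + x ) + y ) * ( 2 - ( z + x ) ) ) >= 19
stmt 2: y := y - y  -- replace 1 occurrence(s) of y with (y - y)
  => ( ( ( z + x ) + ( y - y ) ) * ( 2 - ( z + x ) ) ) >= 19
stmt 1: z := y + 7  -- replace 2 occurrence(s) of z with (y + 7)
  => ( ( ( ( y + 7 ) + x ) + ( y - y ) ) * ( 2 - ( ( y + 7 ) + x ) ) ) >= 19

Answer: ( ( ( ( y + 7 ) + x ) + ( y - y ) ) * ( 2 - ( ( y + 7 ) + x ) ) ) >= 19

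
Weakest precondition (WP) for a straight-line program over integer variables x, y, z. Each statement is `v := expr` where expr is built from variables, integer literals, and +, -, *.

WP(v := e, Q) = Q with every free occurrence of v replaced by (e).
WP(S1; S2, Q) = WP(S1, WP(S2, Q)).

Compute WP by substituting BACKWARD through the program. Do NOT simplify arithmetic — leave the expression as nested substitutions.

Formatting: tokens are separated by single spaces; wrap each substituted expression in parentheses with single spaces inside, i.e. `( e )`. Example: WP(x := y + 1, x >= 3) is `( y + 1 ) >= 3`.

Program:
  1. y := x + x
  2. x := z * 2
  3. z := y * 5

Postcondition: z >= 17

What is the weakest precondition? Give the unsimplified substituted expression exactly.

post: z >= 17
stmt 3: z := y * 5  -- replace 1 occurrence(s) of z with (y * 5)
  => ( y * 5 ) >= 17
stmt 2: x := z * 2  -- replace 0 occurrence(s) of x with (z * 2)
  => ( y * 5 ) >= 17
stmt 1: y := x + x  -- replace 1 occurrence(s) of y with (x + x)
  => ( ( x + x ) * 5 ) >= 17

Answer: ( ( x + x ) * 5 ) >= 17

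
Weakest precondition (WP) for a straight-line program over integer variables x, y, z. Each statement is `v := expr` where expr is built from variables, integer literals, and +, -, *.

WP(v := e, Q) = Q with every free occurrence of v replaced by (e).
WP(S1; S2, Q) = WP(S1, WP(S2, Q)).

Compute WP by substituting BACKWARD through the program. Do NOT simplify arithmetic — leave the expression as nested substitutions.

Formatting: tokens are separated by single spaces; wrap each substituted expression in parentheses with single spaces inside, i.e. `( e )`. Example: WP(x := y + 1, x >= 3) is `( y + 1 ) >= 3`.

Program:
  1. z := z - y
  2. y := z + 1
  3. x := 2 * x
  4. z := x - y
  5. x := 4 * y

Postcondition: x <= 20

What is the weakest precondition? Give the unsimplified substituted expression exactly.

Answer: ( 4 * ( ( z - y ) + 1 ) ) <= 20

Derivation:
post: x <= 20
stmt 5: x := 4 * y  -- replace 1 occurrence(s) of x with (4 * y)
  => ( 4 * y ) <= 20
stmt 4: z := x - y  -- replace 0 occurrence(s) of z with (x - y)
  => ( 4 * y ) <= 20
stmt 3: x := 2 * x  -- replace 0 occurrence(s) of x with (2 * x)
  => ( 4 * y ) <= 20
stmt 2: y := z + 1  -- replace 1 occurrence(s) of y with (z + 1)
  => ( 4 * ( z + 1 ) ) <= 20
stmt 1: z := z - y  -- replace 1 occurrence(s) of z with (z - y)
  => ( 4 * ( ( z - y ) + 1 ) ) <= 20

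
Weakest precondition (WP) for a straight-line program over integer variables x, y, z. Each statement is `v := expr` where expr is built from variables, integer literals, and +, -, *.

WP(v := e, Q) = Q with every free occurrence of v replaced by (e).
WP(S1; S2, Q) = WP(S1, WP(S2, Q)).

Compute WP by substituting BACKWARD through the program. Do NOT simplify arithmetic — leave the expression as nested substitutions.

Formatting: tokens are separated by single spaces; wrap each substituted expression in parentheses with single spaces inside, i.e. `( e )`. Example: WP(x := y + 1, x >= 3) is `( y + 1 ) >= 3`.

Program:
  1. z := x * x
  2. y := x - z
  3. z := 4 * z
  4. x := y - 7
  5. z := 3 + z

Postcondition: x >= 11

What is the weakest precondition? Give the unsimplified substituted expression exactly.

Answer: ( ( x - ( x * x ) ) - 7 ) >= 11

Derivation:
post: x >= 11
stmt 5: z := 3 + z  -- replace 0 occurrence(s) of z with (3 + z)
  => x >= 11
stmt 4: x := y - 7  -- replace 1 occurrence(s) of x with (y - 7)
  => ( y - 7 ) >= 11
stmt 3: z := 4 * z  -- replace 0 occurrence(s) of z with (4 * z)
  => ( y - 7 ) >= 11
stmt 2: y := x - z  -- replace 1 occurrence(s) of y with (x - z)
  => ( ( x - z ) - 7 ) >= 11
stmt 1: z := x * x  -- replace 1 occurrence(s) of z with (x * x)
  => ( ( x - ( x * x ) ) - 7 ) >= 11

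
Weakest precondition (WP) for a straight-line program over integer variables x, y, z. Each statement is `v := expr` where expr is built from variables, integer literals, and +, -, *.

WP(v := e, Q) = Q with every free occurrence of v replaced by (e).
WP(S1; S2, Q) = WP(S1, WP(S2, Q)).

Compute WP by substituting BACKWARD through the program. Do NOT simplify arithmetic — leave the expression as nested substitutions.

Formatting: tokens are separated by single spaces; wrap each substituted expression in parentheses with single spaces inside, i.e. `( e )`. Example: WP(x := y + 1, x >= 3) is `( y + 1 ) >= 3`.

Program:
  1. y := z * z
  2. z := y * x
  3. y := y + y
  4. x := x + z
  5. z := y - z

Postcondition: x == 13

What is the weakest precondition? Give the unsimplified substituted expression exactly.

post: x == 13
stmt 5: z := y - z  -- replace 0 occurrence(s) of z with (y - z)
  => x == 13
stmt 4: x := x + z  -- replace 1 occurrence(s) of x with (x + z)
  => ( x + z ) == 13
stmt 3: y := y + y  -- replace 0 occurrence(s) of y with (y + y)
  => ( x + z ) == 13
stmt 2: z := y * x  -- replace 1 occurrence(s) of z with (y * x)
  => ( x + ( y * x ) ) == 13
stmt 1: y := z * z  -- replace 1 occurrence(s) of y with (z * z)
  => ( x + ( ( z * z ) * x ) ) == 13

Answer: ( x + ( ( z * z ) * x ) ) == 13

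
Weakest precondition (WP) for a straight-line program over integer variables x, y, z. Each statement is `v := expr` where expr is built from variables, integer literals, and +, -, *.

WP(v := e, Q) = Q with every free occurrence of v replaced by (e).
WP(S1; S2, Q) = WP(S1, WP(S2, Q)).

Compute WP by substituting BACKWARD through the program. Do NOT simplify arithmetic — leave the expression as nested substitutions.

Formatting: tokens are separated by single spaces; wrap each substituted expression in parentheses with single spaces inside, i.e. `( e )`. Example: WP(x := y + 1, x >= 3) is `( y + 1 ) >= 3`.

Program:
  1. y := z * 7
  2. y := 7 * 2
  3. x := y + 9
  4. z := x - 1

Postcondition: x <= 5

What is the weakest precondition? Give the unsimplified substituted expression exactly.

post: x <= 5
stmt 4: z := x - 1  -- replace 0 occurrence(s) of z with (x - 1)
  => x <= 5
stmt 3: x := y + 9  -- replace 1 occurrence(s) of x with (y + 9)
  => ( y + 9 ) <= 5
stmt 2: y := 7 * 2  -- replace 1 occurrence(s) of y with (7 * 2)
  => ( ( 7 * 2 ) + 9 ) <= 5
stmt 1: y := z * 7  -- replace 0 occurrence(s) of y with (z * 7)
  => ( ( 7 * 2 ) + 9 ) <= 5

Answer: ( ( 7 * 2 ) + 9 ) <= 5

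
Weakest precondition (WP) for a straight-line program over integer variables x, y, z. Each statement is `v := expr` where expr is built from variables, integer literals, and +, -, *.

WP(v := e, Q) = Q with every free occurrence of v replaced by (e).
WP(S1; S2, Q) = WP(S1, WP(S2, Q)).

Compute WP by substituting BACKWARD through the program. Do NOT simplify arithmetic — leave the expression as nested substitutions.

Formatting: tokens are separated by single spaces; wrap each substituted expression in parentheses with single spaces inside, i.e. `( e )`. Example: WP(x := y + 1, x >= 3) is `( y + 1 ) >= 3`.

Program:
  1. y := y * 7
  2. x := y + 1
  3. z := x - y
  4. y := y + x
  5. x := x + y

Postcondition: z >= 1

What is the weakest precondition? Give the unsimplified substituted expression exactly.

Answer: ( ( ( y * 7 ) + 1 ) - ( y * 7 ) ) >= 1

Derivation:
post: z >= 1
stmt 5: x := x + y  -- replace 0 occurrence(s) of x with (x + y)
  => z >= 1
stmt 4: y := y + x  -- replace 0 occurrence(s) of y with (y + x)
  => z >= 1
stmt 3: z := x - y  -- replace 1 occurrence(s) of z with (x - y)
  => ( x - y ) >= 1
stmt 2: x := y + 1  -- replace 1 occurrence(s) of x with (y + 1)
  => ( ( y + 1 ) - y ) >= 1
stmt 1: y := y * 7  -- replace 2 occurrence(s) of y with (y * 7)
  => ( ( ( y * 7 ) + 1 ) - ( y * 7 ) ) >= 1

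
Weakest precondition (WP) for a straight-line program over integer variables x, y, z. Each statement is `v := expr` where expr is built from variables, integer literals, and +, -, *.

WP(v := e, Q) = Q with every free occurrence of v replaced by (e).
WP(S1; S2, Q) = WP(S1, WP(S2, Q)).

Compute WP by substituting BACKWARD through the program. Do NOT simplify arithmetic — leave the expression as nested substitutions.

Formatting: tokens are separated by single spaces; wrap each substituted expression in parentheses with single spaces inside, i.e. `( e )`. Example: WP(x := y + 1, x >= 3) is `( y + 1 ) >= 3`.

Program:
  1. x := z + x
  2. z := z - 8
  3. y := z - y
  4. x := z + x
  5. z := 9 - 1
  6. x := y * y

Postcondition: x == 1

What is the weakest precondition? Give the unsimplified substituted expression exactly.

post: x == 1
stmt 6: x := y * y  -- replace 1 occurrence(s) of x with (y * y)
  => ( y * y ) == 1
stmt 5: z := 9 - 1  -- replace 0 occurrence(s) of z with (9 - 1)
  => ( y * y ) == 1
stmt 4: x := z + x  -- replace 0 occurrence(s) of x with (z + x)
  => ( y * y ) == 1
stmt 3: y := z - y  -- replace 2 occurrence(s) of y with (z - y)
  => ( ( z - y ) * ( z - y ) ) == 1
stmt 2: z := z - 8  -- replace 2 occurrence(s) of z with (z - 8)
  => ( ( ( z - 8 ) - y ) * ( ( z - 8 ) - y ) ) == 1
stmt 1: x := z + x  -- replace 0 occurrence(s) of x with (z + x)
  => ( ( ( z - 8 ) - y ) * ( ( z - 8 ) - y ) ) == 1

Answer: ( ( ( z - 8 ) - y ) * ( ( z - 8 ) - y ) ) == 1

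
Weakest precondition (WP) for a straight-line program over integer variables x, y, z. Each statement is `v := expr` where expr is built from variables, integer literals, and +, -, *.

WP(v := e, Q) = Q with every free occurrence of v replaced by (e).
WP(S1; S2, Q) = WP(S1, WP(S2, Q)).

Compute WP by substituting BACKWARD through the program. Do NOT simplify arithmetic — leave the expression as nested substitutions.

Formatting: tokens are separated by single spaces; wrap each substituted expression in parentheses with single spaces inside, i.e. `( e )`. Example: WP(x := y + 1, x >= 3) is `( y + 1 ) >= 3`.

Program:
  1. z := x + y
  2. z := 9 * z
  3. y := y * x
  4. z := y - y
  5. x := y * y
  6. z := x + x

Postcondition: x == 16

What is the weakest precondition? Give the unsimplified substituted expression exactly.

Answer: ( ( y * x ) * ( y * x ) ) == 16

Derivation:
post: x == 16
stmt 6: z := x + x  -- replace 0 occurrence(s) of z with (x + x)
  => x == 16
stmt 5: x := y * y  -- replace 1 occurrence(s) of x with (y * y)
  => ( y * y ) == 16
stmt 4: z := y - y  -- replace 0 occurrence(s) of z with (y - y)
  => ( y * y ) == 16
stmt 3: y := y * x  -- replace 2 occurrence(s) of y with (y * x)
  => ( ( y * x ) * ( y * x ) ) == 16
stmt 2: z := 9 * z  -- replace 0 occurrence(s) of z with (9 * z)
  => ( ( y * x ) * ( y * x ) ) == 16
stmt 1: z := x + y  -- replace 0 occurrence(s) of z with (x + y)
  => ( ( y * x ) * ( y * x ) ) == 16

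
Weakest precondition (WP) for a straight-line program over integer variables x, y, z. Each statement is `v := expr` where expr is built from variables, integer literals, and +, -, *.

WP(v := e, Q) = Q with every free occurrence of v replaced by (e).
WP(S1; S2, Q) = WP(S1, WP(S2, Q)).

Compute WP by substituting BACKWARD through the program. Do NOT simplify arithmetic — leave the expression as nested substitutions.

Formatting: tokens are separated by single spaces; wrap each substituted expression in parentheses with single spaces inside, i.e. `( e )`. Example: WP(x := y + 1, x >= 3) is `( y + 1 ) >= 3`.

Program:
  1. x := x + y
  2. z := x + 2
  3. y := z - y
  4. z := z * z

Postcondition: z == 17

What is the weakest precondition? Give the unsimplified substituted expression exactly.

post: z == 17
stmt 4: z := z * z  -- replace 1 occurrence(s) of z with (z * z)
  => ( z * z ) == 17
stmt 3: y := z - y  -- replace 0 occurrence(s) of y with (z - y)
  => ( z * z ) == 17
stmt 2: z := x + 2  -- replace 2 occurrence(s) of z with (x + 2)
  => ( ( x + 2 ) * ( x + 2 ) ) == 17
stmt 1: x := x + y  -- replace 2 occurrence(s) of x with (x + y)
  => ( ( ( x + y ) + 2 ) * ( ( x + y ) + 2 ) ) == 17

Answer: ( ( ( x + y ) + 2 ) * ( ( x + y ) + 2 ) ) == 17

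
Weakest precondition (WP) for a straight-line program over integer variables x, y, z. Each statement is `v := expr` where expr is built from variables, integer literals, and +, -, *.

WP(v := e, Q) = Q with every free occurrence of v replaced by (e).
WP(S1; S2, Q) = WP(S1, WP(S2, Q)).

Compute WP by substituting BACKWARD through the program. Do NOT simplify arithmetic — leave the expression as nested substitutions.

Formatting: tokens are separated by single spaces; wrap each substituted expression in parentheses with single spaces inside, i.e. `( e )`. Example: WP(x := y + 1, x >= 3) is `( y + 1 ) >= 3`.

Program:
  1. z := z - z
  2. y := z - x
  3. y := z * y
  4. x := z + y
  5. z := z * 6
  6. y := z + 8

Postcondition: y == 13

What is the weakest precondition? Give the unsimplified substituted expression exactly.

Answer: ( ( ( z - z ) * 6 ) + 8 ) == 13

Derivation:
post: y == 13
stmt 6: y := z + 8  -- replace 1 occurrence(s) of y with (z + 8)
  => ( z + 8 ) == 13
stmt 5: z := z * 6  -- replace 1 occurrence(s) of z with (z * 6)
  => ( ( z * 6 ) + 8 ) == 13
stmt 4: x := z + y  -- replace 0 occurrence(s) of x with (z + y)
  => ( ( z * 6 ) + 8 ) == 13
stmt 3: y := z * y  -- replace 0 occurrence(s) of y with (z * y)
  => ( ( z * 6 ) + 8 ) == 13
stmt 2: y := z - x  -- replace 0 occurrence(s) of y with (z - x)
  => ( ( z * 6 ) + 8 ) == 13
stmt 1: z := z - z  -- replace 1 occurrence(s) of z with (z - z)
  => ( ( ( z - z ) * 6 ) + 8 ) == 13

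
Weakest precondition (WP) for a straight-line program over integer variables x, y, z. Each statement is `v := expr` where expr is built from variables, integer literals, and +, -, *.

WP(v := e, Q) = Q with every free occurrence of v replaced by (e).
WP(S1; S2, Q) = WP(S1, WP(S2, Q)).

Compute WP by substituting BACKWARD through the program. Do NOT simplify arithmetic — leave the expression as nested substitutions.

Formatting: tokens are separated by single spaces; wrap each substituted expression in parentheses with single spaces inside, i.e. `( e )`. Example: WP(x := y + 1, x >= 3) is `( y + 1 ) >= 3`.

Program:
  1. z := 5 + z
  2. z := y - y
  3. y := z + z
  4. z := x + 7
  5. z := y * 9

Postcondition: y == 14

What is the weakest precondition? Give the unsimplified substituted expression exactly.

Answer: ( ( y - y ) + ( y - y ) ) == 14

Derivation:
post: y == 14
stmt 5: z := y * 9  -- replace 0 occurrence(s) of z with (y * 9)
  => y == 14
stmt 4: z := x + 7  -- replace 0 occurrence(s) of z with (x + 7)
  => y == 14
stmt 3: y := z + z  -- replace 1 occurrence(s) of y with (z + z)
  => ( z + z ) == 14
stmt 2: z := y - y  -- replace 2 occurrence(s) of z with (y - y)
  => ( ( y - y ) + ( y - y ) ) == 14
stmt 1: z := 5 + z  -- replace 0 occurrence(s) of z with (5 + z)
  => ( ( y - y ) + ( y - y ) ) == 14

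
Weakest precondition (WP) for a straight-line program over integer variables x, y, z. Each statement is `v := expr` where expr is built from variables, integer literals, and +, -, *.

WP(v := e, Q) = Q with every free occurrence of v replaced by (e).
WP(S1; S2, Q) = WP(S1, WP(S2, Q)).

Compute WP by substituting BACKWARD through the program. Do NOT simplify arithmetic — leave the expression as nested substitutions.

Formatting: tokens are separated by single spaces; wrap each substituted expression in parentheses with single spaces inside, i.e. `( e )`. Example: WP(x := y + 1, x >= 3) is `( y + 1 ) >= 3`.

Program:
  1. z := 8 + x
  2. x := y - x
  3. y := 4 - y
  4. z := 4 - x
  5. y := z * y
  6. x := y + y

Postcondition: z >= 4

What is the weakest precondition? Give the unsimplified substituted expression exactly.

post: z >= 4
stmt 6: x := y + y  -- replace 0 occurrence(s) of x with (y + y)
  => z >= 4
stmt 5: y := z * y  -- replace 0 occurrence(s) of y with (z * y)
  => z >= 4
stmt 4: z := 4 - x  -- replace 1 occurrence(s) of z with (4 - x)
  => ( 4 - x ) >= 4
stmt 3: y := 4 - y  -- replace 0 occurrence(s) of y with (4 - y)
  => ( 4 - x ) >= 4
stmt 2: x := y - x  -- replace 1 occurrence(s) of x with (y - x)
  => ( 4 - ( y - x ) ) >= 4
stmt 1: z := 8 + x  -- replace 0 occurrence(s) of z with (8 + x)
  => ( 4 - ( y - x ) ) >= 4

Answer: ( 4 - ( y - x ) ) >= 4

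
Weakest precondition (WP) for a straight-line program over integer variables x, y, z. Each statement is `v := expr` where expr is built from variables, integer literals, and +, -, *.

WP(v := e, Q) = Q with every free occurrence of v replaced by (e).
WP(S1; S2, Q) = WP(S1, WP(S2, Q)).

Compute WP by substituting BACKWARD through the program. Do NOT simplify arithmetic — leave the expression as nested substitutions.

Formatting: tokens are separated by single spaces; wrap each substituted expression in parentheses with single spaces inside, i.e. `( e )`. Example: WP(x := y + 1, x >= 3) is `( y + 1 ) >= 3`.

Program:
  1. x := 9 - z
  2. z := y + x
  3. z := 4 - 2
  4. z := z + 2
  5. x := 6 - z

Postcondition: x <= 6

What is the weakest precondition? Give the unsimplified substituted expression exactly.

post: x <= 6
stmt 5: x := 6 - z  -- replace 1 occurrence(s) of x with (6 - z)
  => ( 6 - z ) <= 6
stmt 4: z := z + 2  -- replace 1 occurrence(s) of z with (z + 2)
  => ( 6 - ( z + 2 ) ) <= 6
stmt 3: z := 4 - 2  -- replace 1 occurrence(s) of z with (4 - 2)
  => ( 6 - ( ( 4 - 2 ) + 2 ) ) <= 6
stmt 2: z := y + x  -- replace 0 occurrence(s) of z with (y + x)
  => ( 6 - ( ( 4 - 2 ) + 2 ) ) <= 6
stmt 1: x := 9 - z  -- replace 0 occurrence(s) of x with (9 - z)
  => ( 6 - ( ( 4 - 2 ) + 2 ) ) <= 6

Answer: ( 6 - ( ( 4 - 2 ) + 2 ) ) <= 6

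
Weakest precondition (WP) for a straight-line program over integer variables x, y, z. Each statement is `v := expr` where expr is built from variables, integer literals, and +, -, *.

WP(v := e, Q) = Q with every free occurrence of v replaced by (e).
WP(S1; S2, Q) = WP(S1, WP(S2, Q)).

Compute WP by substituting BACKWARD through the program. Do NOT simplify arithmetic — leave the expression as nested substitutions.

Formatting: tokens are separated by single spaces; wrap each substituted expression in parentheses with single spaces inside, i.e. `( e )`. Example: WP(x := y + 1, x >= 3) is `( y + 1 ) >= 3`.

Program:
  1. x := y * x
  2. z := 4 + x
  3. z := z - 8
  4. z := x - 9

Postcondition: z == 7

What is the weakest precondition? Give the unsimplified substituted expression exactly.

Answer: ( ( y * x ) - 9 ) == 7

Derivation:
post: z == 7
stmt 4: z := x - 9  -- replace 1 occurrence(s) of z with (x - 9)
  => ( x - 9 ) == 7
stmt 3: z := z - 8  -- replace 0 occurrence(s) of z with (z - 8)
  => ( x - 9 ) == 7
stmt 2: z := 4 + x  -- replace 0 occurrence(s) of z with (4 + x)
  => ( x - 9 ) == 7
stmt 1: x := y * x  -- replace 1 occurrence(s) of x with (y * x)
  => ( ( y * x ) - 9 ) == 7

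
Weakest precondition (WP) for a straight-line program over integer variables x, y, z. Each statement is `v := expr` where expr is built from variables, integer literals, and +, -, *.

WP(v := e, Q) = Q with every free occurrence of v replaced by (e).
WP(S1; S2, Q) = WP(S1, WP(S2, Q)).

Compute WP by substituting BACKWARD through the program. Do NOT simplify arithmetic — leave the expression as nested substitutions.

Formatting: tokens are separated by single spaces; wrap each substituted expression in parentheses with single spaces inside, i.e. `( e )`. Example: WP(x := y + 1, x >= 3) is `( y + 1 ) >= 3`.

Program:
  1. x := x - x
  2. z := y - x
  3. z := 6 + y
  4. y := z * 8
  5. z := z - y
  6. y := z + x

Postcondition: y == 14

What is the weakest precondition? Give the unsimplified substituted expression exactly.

post: y == 14
stmt 6: y := z + x  -- replace 1 occurrence(s) of y with (z + x)
  => ( z + x ) == 14
stmt 5: z := z - y  -- replace 1 occurrence(s) of z with (z - y)
  => ( ( z - y ) + x ) == 14
stmt 4: y := z * 8  -- replace 1 occurrence(s) of y with (z * 8)
  => ( ( z - ( z * 8 ) ) + x ) == 14
stmt 3: z := 6 + y  -- replace 2 occurrence(s) of z with (6 + y)
  => ( ( ( 6 + y ) - ( ( 6 + y ) * 8 ) ) + x ) == 14
stmt 2: z := y - x  -- replace 0 occurrence(s) of z with (y - x)
  => ( ( ( 6 + y ) - ( ( 6 + y ) * 8 ) ) + x ) == 14
stmt 1: x := x - x  -- replace 1 occurrence(s) of x with (x - x)
  => ( ( ( 6 + y ) - ( ( 6 + y ) * 8 ) ) + ( x - x ) ) == 14

Answer: ( ( ( 6 + y ) - ( ( 6 + y ) * 8 ) ) + ( x - x ) ) == 14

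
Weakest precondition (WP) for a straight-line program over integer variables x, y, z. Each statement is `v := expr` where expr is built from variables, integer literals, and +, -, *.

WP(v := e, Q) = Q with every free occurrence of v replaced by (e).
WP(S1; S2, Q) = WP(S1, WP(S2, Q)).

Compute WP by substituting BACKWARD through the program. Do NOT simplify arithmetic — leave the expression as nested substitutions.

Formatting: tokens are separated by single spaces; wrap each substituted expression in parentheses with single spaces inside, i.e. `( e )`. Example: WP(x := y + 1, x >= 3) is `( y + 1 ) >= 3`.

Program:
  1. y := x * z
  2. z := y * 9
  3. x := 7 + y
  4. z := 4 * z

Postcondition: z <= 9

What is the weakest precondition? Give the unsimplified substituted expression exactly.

Answer: ( 4 * ( ( x * z ) * 9 ) ) <= 9

Derivation:
post: z <= 9
stmt 4: z := 4 * z  -- replace 1 occurrence(s) of z with (4 * z)
  => ( 4 * z ) <= 9
stmt 3: x := 7 + y  -- replace 0 occurrence(s) of x with (7 + y)
  => ( 4 * z ) <= 9
stmt 2: z := y * 9  -- replace 1 occurrence(s) of z with (y * 9)
  => ( 4 * ( y * 9 ) ) <= 9
stmt 1: y := x * z  -- replace 1 occurrence(s) of y with (x * z)
  => ( 4 * ( ( x * z ) * 9 ) ) <= 9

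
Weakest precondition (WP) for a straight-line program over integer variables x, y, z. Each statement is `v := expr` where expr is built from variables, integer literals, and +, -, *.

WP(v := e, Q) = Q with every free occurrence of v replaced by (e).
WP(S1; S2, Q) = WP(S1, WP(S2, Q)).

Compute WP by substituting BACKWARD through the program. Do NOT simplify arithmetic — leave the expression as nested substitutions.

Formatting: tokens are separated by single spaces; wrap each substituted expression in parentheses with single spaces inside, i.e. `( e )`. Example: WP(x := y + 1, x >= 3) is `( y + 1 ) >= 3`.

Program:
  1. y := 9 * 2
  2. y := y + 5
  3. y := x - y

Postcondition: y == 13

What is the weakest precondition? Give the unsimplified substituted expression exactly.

post: y == 13
stmt 3: y := x - y  -- replace 1 occurrence(s) of y with (x - y)
  => ( x - y ) == 13
stmt 2: y := y + 5  -- replace 1 occurrence(s) of y with (y + 5)
  => ( x - ( y + 5 ) ) == 13
stmt 1: y := 9 * 2  -- replace 1 occurrence(s) of y with (9 * 2)
  => ( x - ( ( 9 * 2 ) + 5 ) ) == 13

Answer: ( x - ( ( 9 * 2 ) + 5 ) ) == 13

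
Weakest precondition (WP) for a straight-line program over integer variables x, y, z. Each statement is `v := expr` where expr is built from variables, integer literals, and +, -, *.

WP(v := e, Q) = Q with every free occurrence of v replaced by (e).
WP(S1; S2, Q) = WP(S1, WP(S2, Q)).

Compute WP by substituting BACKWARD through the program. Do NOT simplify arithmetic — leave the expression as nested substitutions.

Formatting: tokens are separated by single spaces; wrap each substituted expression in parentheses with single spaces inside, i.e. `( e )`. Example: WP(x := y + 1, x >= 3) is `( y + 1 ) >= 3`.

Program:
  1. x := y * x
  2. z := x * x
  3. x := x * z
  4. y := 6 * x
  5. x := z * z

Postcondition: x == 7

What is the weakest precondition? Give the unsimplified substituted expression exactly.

post: x == 7
stmt 5: x := z * z  -- replace 1 occurrence(s) of x with (z * z)
  => ( z * z ) == 7
stmt 4: y := 6 * x  -- replace 0 occurrence(s) of y with (6 * x)
  => ( z * z ) == 7
stmt 3: x := x * z  -- replace 0 occurrence(s) of x with (x * z)
  => ( z * z ) == 7
stmt 2: z := x * x  -- replace 2 occurrence(s) of z with (x * x)
  => ( ( x * x ) * ( x * x ) ) == 7
stmt 1: x := y * x  -- replace 4 occurrence(s) of x with (y * x)
  => ( ( ( y * x ) * ( y * x ) ) * ( ( y * x ) * ( y * x ) ) ) == 7

Answer: ( ( ( y * x ) * ( y * x ) ) * ( ( y * x ) * ( y * x ) ) ) == 7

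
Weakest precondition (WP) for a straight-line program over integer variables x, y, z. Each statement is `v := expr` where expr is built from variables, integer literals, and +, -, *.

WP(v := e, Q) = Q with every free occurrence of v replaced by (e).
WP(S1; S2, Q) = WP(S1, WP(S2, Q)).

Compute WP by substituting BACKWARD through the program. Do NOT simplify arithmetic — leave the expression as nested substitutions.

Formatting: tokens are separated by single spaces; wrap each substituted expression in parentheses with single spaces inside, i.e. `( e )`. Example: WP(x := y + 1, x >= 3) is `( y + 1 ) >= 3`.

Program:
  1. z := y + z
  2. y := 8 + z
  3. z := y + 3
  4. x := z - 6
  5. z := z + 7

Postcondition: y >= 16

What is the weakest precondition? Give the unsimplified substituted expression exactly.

post: y >= 16
stmt 5: z := z + 7  -- replace 0 occurrence(s) of z with (z + 7)
  => y >= 16
stmt 4: x := z - 6  -- replace 0 occurrence(s) of x with (z - 6)
  => y >= 16
stmt 3: z := y + 3  -- replace 0 occurrence(s) of z with (y + 3)
  => y >= 16
stmt 2: y := 8 + z  -- replace 1 occurrence(s) of y with (8 + z)
  => ( 8 + z ) >= 16
stmt 1: z := y + z  -- replace 1 occurrence(s) of z with (y + z)
  => ( 8 + ( y + z ) ) >= 16

Answer: ( 8 + ( y + z ) ) >= 16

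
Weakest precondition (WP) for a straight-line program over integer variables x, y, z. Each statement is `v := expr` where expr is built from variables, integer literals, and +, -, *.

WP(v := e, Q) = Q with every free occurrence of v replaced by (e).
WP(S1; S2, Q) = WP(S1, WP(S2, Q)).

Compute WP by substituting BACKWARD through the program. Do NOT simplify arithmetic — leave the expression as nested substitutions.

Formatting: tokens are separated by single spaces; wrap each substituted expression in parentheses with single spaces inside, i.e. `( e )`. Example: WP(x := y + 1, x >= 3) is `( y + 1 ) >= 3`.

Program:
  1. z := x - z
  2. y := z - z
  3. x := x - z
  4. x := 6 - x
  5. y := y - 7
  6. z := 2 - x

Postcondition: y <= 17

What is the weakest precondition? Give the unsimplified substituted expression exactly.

Answer: ( ( ( x - z ) - ( x - z ) ) - 7 ) <= 17

Derivation:
post: y <= 17
stmt 6: z := 2 - x  -- replace 0 occurrence(s) of z with (2 - x)
  => y <= 17
stmt 5: y := y - 7  -- replace 1 occurrence(s) of y with (y - 7)
  => ( y - 7 ) <= 17
stmt 4: x := 6 - x  -- replace 0 occurrence(s) of x with (6 - x)
  => ( y - 7 ) <= 17
stmt 3: x := x - z  -- replace 0 occurrence(s) of x with (x - z)
  => ( y - 7 ) <= 17
stmt 2: y := z - z  -- replace 1 occurrence(s) of y with (z - z)
  => ( ( z - z ) - 7 ) <= 17
stmt 1: z := x - z  -- replace 2 occurrence(s) of z with (x - z)
  => ( ( ( x - z ) - ( x - z ) ) - 7 ) <= 17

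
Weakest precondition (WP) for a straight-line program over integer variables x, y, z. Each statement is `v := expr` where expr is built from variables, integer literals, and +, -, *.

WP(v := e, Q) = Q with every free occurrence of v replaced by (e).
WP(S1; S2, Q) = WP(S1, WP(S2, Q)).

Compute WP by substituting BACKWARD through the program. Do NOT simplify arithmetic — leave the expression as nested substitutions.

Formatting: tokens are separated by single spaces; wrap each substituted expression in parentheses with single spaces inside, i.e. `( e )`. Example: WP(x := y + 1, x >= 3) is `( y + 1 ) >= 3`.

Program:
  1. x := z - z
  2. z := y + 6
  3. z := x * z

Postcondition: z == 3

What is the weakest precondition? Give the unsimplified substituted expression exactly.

post: z == 3
stmt 3: z := x * z  -- replace 1 occurrence(s) of z with (x * z)
  => ( x * z ) == 3
stmt 2: z := y + 6  -- replace 1 occurrence(s) of z with (y + 6)
  => ( x * ( y + 6 ) ) == 3
stmt 1: x := z - z  -- replace 1 occurrence(s) of x with (z - z)
  => ( ( z - z ) * ( y + 6 ) ) == 3

Answer: ( ( z - z ) * ( y + 6 ) ) == 3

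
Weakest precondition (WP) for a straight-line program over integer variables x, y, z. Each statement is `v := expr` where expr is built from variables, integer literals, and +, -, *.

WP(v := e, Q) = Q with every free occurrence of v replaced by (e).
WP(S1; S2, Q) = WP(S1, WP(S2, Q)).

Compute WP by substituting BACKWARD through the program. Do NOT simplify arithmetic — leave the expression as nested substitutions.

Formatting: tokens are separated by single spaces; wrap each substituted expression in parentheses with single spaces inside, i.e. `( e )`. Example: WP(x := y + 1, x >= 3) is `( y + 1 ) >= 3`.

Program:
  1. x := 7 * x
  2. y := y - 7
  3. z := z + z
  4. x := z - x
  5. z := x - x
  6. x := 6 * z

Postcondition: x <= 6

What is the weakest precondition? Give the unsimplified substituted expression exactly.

Answer: ( 6 * ( ( ( z + z ) - ( 7 * x ) ) - ( ( z + z ) - ( 7 * x ) ) ) ) <= 6

Derivation:
post: x <= 6
stmt 6: x := 6 * z  -- replace 1 occurrence(s) of x with (6 * z)
  => ( 6 * z ) <= 6
stmt 5: z := x - x  -- replace 1 occurrence(s) of z with (x - x)
  => ( 6 * ( x - x ) ) <= 6
stmt 4: x := z - x  -- replace 2 occurrence(s) of x with (z - x)
  => ( 6 * ( ( z - x ) - ( z - x ) ) ) <= 6
stmt 3: z := z + z  -- replace 2 occurrence(s) of z with (z + z)
  => ( 6 * ( ( ( z + z ) - x ) - ( ( z + z ) - x ) ) ) <= 6
stmt 2: y := y - 7  -- replace 0 occurrence(s) of y with (y - 7)
  => ( 6 * ( ( ( z + z ) - x ) - ( ( z + z ) - x ) ) ) <= 6
stmt 1: x := 7 * x  -- replace 2 occurrence(s) of x with (7 * x)
  => ( 6 * ( ( ( z + z ) - ( 7 * x ) ) - ( ( z + z ) - ( 7 * x ) ) ) ) <= 6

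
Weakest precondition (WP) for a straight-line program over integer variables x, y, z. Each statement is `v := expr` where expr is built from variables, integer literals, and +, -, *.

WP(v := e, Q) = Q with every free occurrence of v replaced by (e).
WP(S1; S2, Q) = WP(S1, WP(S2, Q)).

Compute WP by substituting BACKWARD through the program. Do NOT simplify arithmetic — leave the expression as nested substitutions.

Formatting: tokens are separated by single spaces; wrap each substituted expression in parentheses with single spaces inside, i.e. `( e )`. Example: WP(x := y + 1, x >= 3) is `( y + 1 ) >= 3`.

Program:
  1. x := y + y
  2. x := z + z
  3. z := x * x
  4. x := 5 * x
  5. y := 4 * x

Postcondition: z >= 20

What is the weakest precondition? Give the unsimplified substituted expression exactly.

post: z >= 20
stmt 5: y := 4 * x  -- replace 0 occurrence(s) of y with (4 * x)
  => z >= 20
stmt 4: x := 5 * x  -- replace 0 occurrence(s) of x with (5 * x)
  => z >= 20
stmt 3: z := x * x  -- replace 1 occurrence(s) of z with (x * x)
  => ( x * x ) >= 20
stmt 2: x := z + z  -- replace 2 occurrence(s) of x with (z + z)
  => ( ( z + z ) * ( z + z ) ) >= 20
stmt 1: x := y + y  -- replace 0 occurrence(s) of x with (y + y)
  => ( ( z + z ) * ( z + z ) ) >= 20

Answer: ( ( z + z ) * ( z + z ) ) >= 20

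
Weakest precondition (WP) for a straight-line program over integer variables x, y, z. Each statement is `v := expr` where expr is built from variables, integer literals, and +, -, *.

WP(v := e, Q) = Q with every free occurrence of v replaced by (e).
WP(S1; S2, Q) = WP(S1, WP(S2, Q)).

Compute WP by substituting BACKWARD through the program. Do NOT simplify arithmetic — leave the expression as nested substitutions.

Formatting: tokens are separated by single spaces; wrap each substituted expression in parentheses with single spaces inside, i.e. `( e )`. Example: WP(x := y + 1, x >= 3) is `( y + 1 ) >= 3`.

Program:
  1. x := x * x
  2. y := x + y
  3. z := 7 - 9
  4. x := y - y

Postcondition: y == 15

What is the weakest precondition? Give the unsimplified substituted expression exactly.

Answer: ( ( x * x ) + y ) == 15

Derivation:
post: y == 15
stmt 4: x := y - y  -- replace 0 occurrence(s) of x with (y - y)
  => y == 15
stmt 3: z := 7 - 9  -- replace 0 occurrence(s) of z with (7 - 9)
  => y == 15
stmt 2: y := x + y  -- replace 1 occurrence(s) of y with (x + y)
  => ( x + y ) == 15
stmt 1: x := x * x  -- replace 1 occurrence(s) of x with (x * x)
  => ( ( x * x ) + y ) == 15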